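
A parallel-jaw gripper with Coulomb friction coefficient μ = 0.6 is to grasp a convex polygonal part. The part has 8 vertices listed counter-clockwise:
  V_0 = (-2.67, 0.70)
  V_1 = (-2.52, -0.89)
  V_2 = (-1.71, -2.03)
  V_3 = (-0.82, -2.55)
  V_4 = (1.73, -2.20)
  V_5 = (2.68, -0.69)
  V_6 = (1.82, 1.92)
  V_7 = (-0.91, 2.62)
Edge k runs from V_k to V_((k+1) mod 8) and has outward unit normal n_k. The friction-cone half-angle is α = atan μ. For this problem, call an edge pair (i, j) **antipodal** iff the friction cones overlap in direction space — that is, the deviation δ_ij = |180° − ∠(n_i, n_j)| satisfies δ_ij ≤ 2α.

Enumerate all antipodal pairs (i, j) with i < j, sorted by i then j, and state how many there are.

count = 10; pairs: (0,4), (0,5), (1,5), (1,6), (2,5), (2,6), (3,6), (3,7), (4,7), (5,7)

α = atan 0.6 = 30.96°;  2α = 61.93°
n_0 = (-0.9956, -0.0939)
n_1 = (-0.8152, -0.5792)
n_2 = (-0.5045, -0.8634)
n_3 = (+0.1360, -0.9907)
n_4 = (+0.8464, -0.5325)
n_5 = (+0.9498, +0.3130)
n_6 = (+0.2484, +0.9687)
n_7 = (-0.7372, +0.6757)
  (0,1): δ = 149.99°  ·
  (0,2): δ = 125.69°  ·
  (0,3): δ = 87.57°  ·
  (0,4): δ = 37.56°  ✓
  (0,5): δ = 12.85°  ✓
  (0,6): δ = 70.23°  ·
  (0,7): δ = 132.10°  ·
  (1,2): δ = 155.69°  ·
  (1,3): δ = 117.58°  ·
  (1,4): δ = 67.57°  ·
  (1,5): δ = 17.16°  ✓
  (1,6): δ = 40.22°  ✓
  (1,7): δ = 102.09°  ·
  (2,3): δ = 141.89°  ·
  (2,4): δ = 91.88°  ·
  (2,5): δ = 41.47°  ✓
  (2,6): δ = 15.92°  ✓
  (2,7): δ = 77.79°  ·
  (3,4): δ = 129.99°  ·
  (3,5): δ = 79.58°  ·
  (3,6): δ = 22.20°  ✓
  (3,7): δ = 39.67°  ✓
  (4,5): δ = 129.59°  ·
  (4,6): δ = 72.21°  ·
  (4,7): δ = 10.33°  ✓
  (5,6): δ = 122.62°  ·
  (5,7): δ = 60.75°  ✓
  (6,7): δ = 118.13°  ·
antipodal pairs: 10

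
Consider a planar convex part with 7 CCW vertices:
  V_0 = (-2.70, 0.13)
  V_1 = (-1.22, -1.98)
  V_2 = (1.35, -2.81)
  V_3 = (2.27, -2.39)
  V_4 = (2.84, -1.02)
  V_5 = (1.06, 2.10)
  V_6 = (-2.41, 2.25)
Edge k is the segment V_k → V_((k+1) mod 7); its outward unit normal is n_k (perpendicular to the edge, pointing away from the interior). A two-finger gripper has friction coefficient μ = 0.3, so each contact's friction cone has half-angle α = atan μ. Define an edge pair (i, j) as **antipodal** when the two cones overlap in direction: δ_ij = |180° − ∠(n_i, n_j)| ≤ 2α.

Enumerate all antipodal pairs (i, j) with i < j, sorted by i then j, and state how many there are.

α = atan 0.3 = 16.70°;  2α = 33.40°
n_0 = (-0.8187, -0.5742)
n_1 = (-0.3073, -0.9516)
n_2 = (+0.4153, -0.9097)
n_3 = (+0.9233, -0.3841)
n_4 = (+0.8686, +0.4955)
n_5 = (+0.0432, +0.9991)
n_6 = (-0.9908, +0.1355)
  (0,1): δ = 142.94°  ·
  (0,2): δ = 100.51°  ·
  (0,3): δ = 57.64°  ·
  (0,4): δ = 5.34°  ✓
  (0,5): δ = 52.48°  ·
  (0,6): δ = 137.16°  ·
  (1,2): δ = 137.56°  ·
  (1,3): δ = 94.69°  ·
  (1,4): δ = 42.40°  ·
  (1,5): δ = 15.42°  ✓
  (1,6): δ = 100.11°  ·
  (2,3): δ = 137.13°  ·
  (2,4): δ = 84.83°  ·
  (2,5): δ = 27.01°  ✓
  (2,6): δ = 57.67°  ·
  (3,4): δ = 127.70°  ·
  (3,5): δ = 69.89°  ·
  (3,6): δ = 14.80°  ✓
  (4,5): δ = 122.18°  ·
  (4,6): δ = 37.49°  ·
  (5,6): δ = 95.31°  ·
antipodal pairs: 4

count = 4; pairs: (0,4), (1,5), (2,5), (3,6)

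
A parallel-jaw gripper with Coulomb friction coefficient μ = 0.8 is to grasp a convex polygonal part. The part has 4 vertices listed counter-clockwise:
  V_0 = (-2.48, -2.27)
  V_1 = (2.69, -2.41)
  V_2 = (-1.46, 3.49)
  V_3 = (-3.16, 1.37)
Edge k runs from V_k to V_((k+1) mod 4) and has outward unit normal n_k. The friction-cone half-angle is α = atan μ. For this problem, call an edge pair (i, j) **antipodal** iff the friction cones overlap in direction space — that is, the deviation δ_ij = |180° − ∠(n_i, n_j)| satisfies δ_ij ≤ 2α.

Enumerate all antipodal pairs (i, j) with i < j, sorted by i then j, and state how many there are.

α = atan 0.8 = 38.66°;  2α = 77.32°
n_0 = (-0.0271, -0.9996)
n_1 = (+0.8179, +0.5753)
n_2 = (-0.7802, +0.6256)
n_3 = (-0.9830, -0.1836)
  (0,1): δ = 53.33°  ✓
  (0,2): δ = 52.83°  ✓
  (0,3): δ = 102.13°  ·
  (1,2): δ = 73.85°  ✓
  (1,3): δ = 24.54°  ✓
  (2,3): δ = 130.69°  ·
antipodal pairs: 4

count = 4; pairs: (0,1), (0,2), (1,2), (1,3)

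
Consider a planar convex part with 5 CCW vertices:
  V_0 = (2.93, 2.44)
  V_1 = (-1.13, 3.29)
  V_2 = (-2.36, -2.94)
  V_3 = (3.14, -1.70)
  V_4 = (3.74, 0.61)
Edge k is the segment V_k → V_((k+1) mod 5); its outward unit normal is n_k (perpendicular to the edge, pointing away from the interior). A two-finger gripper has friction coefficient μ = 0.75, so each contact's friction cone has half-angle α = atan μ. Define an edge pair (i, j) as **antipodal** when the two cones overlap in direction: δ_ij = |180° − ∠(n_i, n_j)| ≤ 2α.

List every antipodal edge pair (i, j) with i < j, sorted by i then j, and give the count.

α = atan 0.75 = 36.87°;  2α = 73.74°
n_0 = (+0.2049, +0.9788)
n_1 = (-0.9811, +0.1937)
n_2 = (+0.2199, -0.9755)
n_3 = (+0.9679, -0.2514)
n_4 = (+0.9144, +0.4047)
  (0,1): δ = 89.34°  ·
  (0,2): δ = 24.53°  ✓
  (0,3): δ = 87.26°  ·
  (0,4): δ = 125.70°  ·
  (1,2): δ = 66.13°  ✓
  (1,3): δ = 3.39°  ✓
  (1,4): δ = 35.04°  ✓
  (2,3): δ = 117.27°  ·
  (2,4): δ = 78.83°  ·
  (3,4): δ = 141.56°  ·
antipodal pairs: 4

count = 4; pairs: (0,2), (1,2), (1,3), (1,4)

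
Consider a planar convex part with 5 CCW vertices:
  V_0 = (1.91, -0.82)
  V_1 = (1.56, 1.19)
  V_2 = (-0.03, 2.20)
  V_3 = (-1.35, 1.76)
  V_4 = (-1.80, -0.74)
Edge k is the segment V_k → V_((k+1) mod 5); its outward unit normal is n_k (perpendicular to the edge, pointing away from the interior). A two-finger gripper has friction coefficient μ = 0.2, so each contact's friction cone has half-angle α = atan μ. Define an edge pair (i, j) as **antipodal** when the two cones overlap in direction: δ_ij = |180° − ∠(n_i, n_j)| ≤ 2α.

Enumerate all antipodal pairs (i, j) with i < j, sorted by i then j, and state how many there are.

α = atan 0.2 = 11.31°;  2α = 22.62°
n_0 = (+0.9852, +0.1715)
n_1 = (+0.5362, +0.8441)
n_2 = (-0.3162, +0.9487)
n_3 = (-0.9842, +0.1772)
n_4 = (-0.0216, -0.9998)
  (0,1): δ = 132.30°  ·
  (0,2): δ = 81.44°  ·
  (0,3): δ = 20.08°  ✓
  (0,4): δ = 78.89°  ·
  (1,2): δ = 129.14°  ·
  (1,3): δ = 67.78°  ·
  (1,4): δ = 31.19°  ·
  (2,3): δ = 118.64°  ·
  (2,4): δ = 19.67°  ✓
  (3,4): δ = 81.03°  ·
antipodal pairs: 2

count = 2; pairs: (0,3), (2,4)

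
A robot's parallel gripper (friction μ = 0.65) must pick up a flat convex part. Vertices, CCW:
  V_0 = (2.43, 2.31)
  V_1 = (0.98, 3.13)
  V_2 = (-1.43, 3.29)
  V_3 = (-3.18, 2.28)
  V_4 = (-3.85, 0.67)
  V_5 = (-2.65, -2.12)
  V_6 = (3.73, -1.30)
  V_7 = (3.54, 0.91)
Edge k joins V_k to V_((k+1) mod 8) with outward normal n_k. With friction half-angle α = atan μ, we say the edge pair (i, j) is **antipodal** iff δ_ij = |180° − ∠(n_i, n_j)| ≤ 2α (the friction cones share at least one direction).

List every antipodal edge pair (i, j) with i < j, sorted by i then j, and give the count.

α = atan 0.65 = 33.02°;  2α = 66.05°
n_0 = (+0.4923, +0.8705)
n_1 = (+0.0662, +0.9978)
n_2 = (-0.4999, +0.8661)
n_3 = (-0.9232, +0.3842)
n_4 = (-0.9186, -0.3951)
n_5 = (+0.1275, -0.9918)
n_6 = (+0.9963, +0.0857)
n_7 = (+0.7836, +0.6213)
  (0,1): δ = 154.31°  ·
  (0,2): δ = 120.52°  ·
  (0,3): δ = 83.11°  ·
  (0,4): δ = 37.24°  ✓
  (0,5): δ = 36.81°  ✓
  (0,6): δ = 124.40°  ·
  (0,7): δ = 157.90°  ·
  (1,2): δ = 146.21°  ·
  (1,3): δ = 108.80°  ·
  (1,4): δ = 62.93°  ✓
  (1,5): δ = 11.12°  ✓
  (1,6): δ = 98.71°  ·
  (1,7): δ = 132.21°  ·
  (2,3): δ = 142.59°  ·
  (2,4): δ = 96.72°  ·
  (2,5): δ = 22.67°  ✓
  (2,6): δ = 64.92°  ✓
  (2,7): δ = 98.42°  ·
  (3,4): δ = 134.13°  ·
  (3,5): δ = 60.08°  ✓
  (3,6): δ = 27.51°  ✓
  (3,7): δ = 61.00°  ✓
  (4,5): δ = 105.95°  ·
  (4,6): δ = 18.36°  ✓
  (4,7): δ = 15.14°  ✓
  (5,6): δ = 92.41°  ·
  (5,7): δ = 58.91°  ✓
  (6,7): δ = 146.50°  ·
antipodal pairs: 12

count = 12; pairs: (0,4), (0,5), (1,4), (1,5), (2,5), (2,6), (3,5), (3,6), (3,7), (4,6), (4,7), (5,7)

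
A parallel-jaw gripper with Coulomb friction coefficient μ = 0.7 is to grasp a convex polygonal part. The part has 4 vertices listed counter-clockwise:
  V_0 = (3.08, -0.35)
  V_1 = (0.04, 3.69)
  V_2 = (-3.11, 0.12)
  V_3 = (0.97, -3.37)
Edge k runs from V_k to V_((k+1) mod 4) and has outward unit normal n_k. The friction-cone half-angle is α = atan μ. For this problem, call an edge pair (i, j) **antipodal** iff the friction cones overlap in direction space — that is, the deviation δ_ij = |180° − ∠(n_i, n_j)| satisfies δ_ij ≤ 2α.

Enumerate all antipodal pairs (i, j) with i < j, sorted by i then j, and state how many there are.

count = 2; pairs: (0,2), (1,3)

α = atan 0.7 = 34.99°;  2α = 69.98°
n_0 = (+0.7990, +0.6013)
n_1 = (-0.7498, +0.6616)
n_2 = (-0.6500, -0.7599)
n_3 = (+0.8197, -0.5727)
  (0,1): δ = 78.38°  ·
  (0,2): δ = 12.50°  ✓
  (0,3): δ = 108.10°  ·
  (1,2): δ = 89.12°  ·
  (1,3): δ = 6.48°  ✓
  (2,3): δ = 84.40°  ·
antipodal pairs: 2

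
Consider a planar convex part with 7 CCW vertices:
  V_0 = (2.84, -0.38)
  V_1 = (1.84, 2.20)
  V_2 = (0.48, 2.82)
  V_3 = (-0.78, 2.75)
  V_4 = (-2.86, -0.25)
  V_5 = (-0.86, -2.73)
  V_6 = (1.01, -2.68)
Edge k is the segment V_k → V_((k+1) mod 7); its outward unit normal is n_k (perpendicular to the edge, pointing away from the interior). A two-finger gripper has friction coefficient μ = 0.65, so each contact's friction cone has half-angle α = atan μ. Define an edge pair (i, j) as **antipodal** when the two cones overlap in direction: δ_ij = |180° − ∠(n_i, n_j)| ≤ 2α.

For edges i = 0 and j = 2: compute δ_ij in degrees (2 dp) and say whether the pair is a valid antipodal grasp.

δ = 108.01°, invalid

α = atan 0.65 = 33.02°;  2α = 66.05°
edge 0: e_0 = (-1.00, +2.58);  n_0 = (+0.9324, +0.3614)
edge 2: e_2 = (-1.26, -0.07);  n_2 = (-0.0555, +0.9985)
∠(n_0, n_2) = 71.99°
δ = |180° − 71.99°| = 108.01°
108.01° > 2α = 66.05°  →  invalid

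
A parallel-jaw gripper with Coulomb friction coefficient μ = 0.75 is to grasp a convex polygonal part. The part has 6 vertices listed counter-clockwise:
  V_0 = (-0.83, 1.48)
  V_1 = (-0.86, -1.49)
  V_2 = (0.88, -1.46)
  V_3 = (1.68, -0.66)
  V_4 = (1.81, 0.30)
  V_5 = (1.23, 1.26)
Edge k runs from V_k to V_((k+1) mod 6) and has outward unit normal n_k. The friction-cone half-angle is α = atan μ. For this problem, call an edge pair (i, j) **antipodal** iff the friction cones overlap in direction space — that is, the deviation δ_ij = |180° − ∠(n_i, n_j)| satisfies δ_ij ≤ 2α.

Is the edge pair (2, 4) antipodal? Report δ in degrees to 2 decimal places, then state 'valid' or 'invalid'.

δ = 103.86°, invalid

α = atan 0.75 = 36.87°;  2α = 73.74°
edge 2: e_2 = (+0.80, +0.80);  n_2 = (+0.7071, -0.7071)
edge 4: e_4 = (-0.58, +0.96);  n_4 = (+0.8559, +0.5171)
∠(n_2, n_4) = 76.14°
δ = |180° − 76.14°| = 103.86°
103.86° > 2α = 73.74°  →  invalid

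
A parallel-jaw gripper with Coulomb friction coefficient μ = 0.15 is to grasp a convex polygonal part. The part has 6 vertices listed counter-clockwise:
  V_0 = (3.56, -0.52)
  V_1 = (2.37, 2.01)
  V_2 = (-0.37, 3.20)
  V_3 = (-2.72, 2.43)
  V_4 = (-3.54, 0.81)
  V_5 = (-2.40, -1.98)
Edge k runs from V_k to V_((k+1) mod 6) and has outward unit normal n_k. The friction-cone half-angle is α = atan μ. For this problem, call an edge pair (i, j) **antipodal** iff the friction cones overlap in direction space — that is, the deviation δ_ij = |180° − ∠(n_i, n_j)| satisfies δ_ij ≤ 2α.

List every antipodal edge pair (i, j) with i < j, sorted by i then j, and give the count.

count = 2; pairs: (0,4), (2,5)

α = atan 0.15 = 8.53°;  2α = 17.06°
n_0 = (+0.9049, +0.4256)
n_1 = (+0.3984, +0.9172)
n_2 = (-0.3114, +0.9503)
n_3 = (-0.8922, +0.4516)
n_4 = (-0.9257, -0.3782)
n_5 = (+0.2379, -0.9713)
  (0,1): δ = 138.67°  ·
  (0,2): δ = 97.05°  ·
  (0,3): δ = 52.04°  ·
  (0,4): δ = 2.97°  ✓
  (0,5): δ = 78.57°  ·
  (1,2): δ = 138.38°  ·
  (1,3): δ = 93.37°  ·
  (1,4): δ = 44.30°  ·
  (1,5): δ = 37.24°  ·
  (2,3): δ = 134.99°  ·
  (2,4): δ = 85.92°  ·
  (2,5): δ = 4.38°  ✓
  (3,4): δ = 130.93°  ·
  (3,5): δ = 49.39°  ·
  (4,5): δ = 98.46°  ·
antipodal pairs: 2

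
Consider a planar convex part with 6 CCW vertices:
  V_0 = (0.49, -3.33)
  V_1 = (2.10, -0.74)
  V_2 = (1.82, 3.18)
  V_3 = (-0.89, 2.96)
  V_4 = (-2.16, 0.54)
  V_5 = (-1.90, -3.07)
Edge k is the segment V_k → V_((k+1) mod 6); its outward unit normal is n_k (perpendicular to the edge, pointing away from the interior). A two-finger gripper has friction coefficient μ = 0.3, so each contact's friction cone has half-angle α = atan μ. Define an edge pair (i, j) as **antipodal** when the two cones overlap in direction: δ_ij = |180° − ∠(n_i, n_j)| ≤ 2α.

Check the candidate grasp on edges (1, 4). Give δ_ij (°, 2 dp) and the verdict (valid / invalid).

α = atan 0.3 = 16.70°;  2α = 33.40°
edge 1: e_1 = (-0.28, +3.92);  n_1 = (+0.9975, +0.0712)
edge 4: e_4 = (+0.26, -3.61);  n_4 = (-0.9974, -0.0718)
∠(n_1, n_4) = 179.97°
δ = |180° − 179.97°| = 0.03°
0.03° ≤ 2α = 33.40°  →  valid

δ = 0.03°, valid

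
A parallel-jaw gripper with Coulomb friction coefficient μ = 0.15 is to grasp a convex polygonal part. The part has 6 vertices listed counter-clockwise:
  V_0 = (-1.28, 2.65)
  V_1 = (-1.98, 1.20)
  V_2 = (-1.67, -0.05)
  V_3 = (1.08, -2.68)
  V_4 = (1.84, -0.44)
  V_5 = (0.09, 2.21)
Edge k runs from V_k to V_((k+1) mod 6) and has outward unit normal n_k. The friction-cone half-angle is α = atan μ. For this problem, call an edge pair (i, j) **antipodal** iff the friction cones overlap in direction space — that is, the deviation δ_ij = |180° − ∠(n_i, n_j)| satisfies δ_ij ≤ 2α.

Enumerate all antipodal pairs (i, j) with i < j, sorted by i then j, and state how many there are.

count = 2; pairs: (0,3), (2,4)

α = atan 0.15 = 8.53°;  2α = 17.06°
n_0 = (-0.9006, +0.4347)
n_1 = (-0.9706, -0.2407)
n_2 = (-0.6912, -0.7227)
n_3 = (+0.9470, -0.3213)
n_4 = (+0.8345, +0.5511)
n_5 = (+0.3058, +0.9521)
  (0,1): δ = 140.30°  ·
  (0,2): δ = 107.95°  ·
  (0,3): δ = 7.03°  ✓
  (0,4): δ = 59.21°  ·
  (0,5): δ = 97.96°  ·
  (1,2): δ = 147.65°  ·
  (1,3): δ = 32.67°  ·
  (1,4): δ = 19.51°  ·
  (1,5): δ = 58.27°  ·
  (2,3): δ = 65.02°  ·
  (2,4): δ = 12.84°  ✓
  (2,5): δ = 25.92°  ·
  (3,4): δ = 127.82°  ·
  (3,5): δ = 89.06°  ·
  (4,5): δ = 141.25°  ·
antipodal pairs: 2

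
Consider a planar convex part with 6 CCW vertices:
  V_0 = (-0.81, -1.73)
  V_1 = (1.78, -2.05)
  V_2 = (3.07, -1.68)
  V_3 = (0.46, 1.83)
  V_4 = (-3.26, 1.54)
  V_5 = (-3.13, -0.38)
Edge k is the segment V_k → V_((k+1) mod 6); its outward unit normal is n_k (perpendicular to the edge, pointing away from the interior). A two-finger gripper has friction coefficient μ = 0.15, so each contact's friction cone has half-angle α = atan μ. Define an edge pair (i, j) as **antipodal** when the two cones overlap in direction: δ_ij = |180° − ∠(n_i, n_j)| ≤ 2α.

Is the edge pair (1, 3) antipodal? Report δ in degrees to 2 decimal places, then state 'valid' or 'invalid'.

α = atan 0.15 = 8.53°;  2α = 17.06°
edge 1: e_1 = (+1.29, +0.37);  n_1 = (+0.2757, -0.9612)
edge 3: e_3 = (-3.72, -0.29);  n_3 = (-0.0777, +0.9970)
∠(n_1, n_3) = 168.45°
δ = |180° − 168.45°| = 11.55°
11.55° ≤ 2α = 17.06°  →  valid

δ = 11.55°, valid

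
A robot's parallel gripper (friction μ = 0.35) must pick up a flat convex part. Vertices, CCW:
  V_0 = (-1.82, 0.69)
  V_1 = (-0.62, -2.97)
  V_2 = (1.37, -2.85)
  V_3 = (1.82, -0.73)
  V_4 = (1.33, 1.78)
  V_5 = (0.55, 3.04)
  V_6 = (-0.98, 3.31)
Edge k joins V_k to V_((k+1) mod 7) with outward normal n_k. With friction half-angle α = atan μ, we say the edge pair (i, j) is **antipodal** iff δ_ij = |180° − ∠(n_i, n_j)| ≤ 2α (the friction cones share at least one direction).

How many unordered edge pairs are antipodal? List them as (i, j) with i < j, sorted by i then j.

count = 6; pairs: (0,2), (0,3), (0,4), (1,5), (2,6), (3,6)

α = atan 0.35 = 19.29°;  2α = 38.58°
n_0 = (-0.9502, -0.3116)
n_1 = (+0.0602, -0.9982)
n_2 = (+0.9782, -0.2076)
n_3 = (+0.9815, +0.1916)
n_4 = (+0.8503, +0.5264)
n_5 = (+0.1738, +0.9848)
n_6 = (-0.9523, +0.3053)
  (0,1): δ = 104.70°  ·
  (0,2): δ = 30.14°  ✓
  (0,3): δ = 7.11°  ✓
  (0,4): δ = 13.61°  ✓
  (0,5): δ = 61.84°  ·
  (0,6): δ = 144.07°  ·
  (1,2): δ = 105.43°  ·
  (1,3): δ = 82.40°  ·
  (1,4): δ = 61.69°  ·
  (1,5): δ = 13.46°  ✓
  (1,6): δ = 68.77°  ·
  (2,3): δ = 156.97°  ·
  (2,4): δ = 136.26°  ·
  (2,5): δ = 88.02°  ·
  (2,6): δ = 5.79°  ✓
  (3,4): δ = 159.29°  ·
  (3,5): δ = 111.05°  ·
  (3,6): δ = 28.82°  ✓
  (4,5): δ = 131.77°  ·
  (4,6): δ = 49.54°  ·
  (5,6): δ = 97.77°  ·
antipodal pairs: 6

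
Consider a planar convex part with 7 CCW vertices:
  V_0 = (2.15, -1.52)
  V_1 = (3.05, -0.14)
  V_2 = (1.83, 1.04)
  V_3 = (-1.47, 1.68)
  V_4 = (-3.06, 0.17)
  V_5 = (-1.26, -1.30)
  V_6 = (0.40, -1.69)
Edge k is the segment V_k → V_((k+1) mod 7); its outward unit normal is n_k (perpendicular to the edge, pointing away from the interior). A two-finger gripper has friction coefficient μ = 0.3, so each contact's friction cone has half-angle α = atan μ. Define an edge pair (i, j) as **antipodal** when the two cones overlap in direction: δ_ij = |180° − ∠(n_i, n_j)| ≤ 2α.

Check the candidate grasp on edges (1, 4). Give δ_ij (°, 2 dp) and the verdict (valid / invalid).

α = atan 0.3 = 16.70°;  2α = 33.40°
edge 1: e_1 = (-1.22, +1.18);  n_1 = (+0.6952, +0.7188)
edge 4: e_4 = (+1.80, -1.47);  n_4 = (-0.6325, -0.7745)
∠(n_1, n_4) = 175.19°
δ = |180° − 175.19°| = 4.81°
4.81° ≤ 2α = 33.40°  →  valid

δ = 4.81°, valid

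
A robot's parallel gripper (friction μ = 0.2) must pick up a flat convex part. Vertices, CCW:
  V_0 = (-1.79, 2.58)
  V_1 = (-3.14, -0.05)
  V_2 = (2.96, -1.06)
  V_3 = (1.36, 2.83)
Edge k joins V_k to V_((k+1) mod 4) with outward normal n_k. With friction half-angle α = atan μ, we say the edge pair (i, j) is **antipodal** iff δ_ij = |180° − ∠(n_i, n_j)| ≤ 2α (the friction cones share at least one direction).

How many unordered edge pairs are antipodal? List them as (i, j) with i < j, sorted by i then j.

α = atan 0.2 = 11.31°;  2α = 22.62°
n_0 = (-0.8896, +0.4567)
n_1 = (-0.1633, -0.9866)
n_2 = (+0.9248, +0.3804)
n_3 = (-0.0791, +0.9969)
  (0,1): δ = 72.23°  ·
  (0,2): δ = 49.53°  ·
  (0,3): δ = 121.71°  ·
  (1,2): δ = 58.24°  ·
  (1,3): δ = 13.94°  ✓
  (2,3): δ = 107.82°  ·
antipodal pairs: 1

count = 1; pairs: (1,3)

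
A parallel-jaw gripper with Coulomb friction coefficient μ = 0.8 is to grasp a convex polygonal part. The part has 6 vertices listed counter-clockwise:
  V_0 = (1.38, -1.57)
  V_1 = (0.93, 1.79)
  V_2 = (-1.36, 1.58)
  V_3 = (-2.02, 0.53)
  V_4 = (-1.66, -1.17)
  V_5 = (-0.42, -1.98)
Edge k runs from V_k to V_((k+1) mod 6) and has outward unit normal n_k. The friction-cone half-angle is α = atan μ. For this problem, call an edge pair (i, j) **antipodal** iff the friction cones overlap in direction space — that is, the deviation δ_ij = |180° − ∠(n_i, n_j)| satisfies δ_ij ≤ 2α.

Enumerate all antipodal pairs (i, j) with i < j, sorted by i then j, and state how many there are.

count = 6; pairs: (0,2), (0,3), (0,4), (1,4), (1,5), (2,5)

α = atan 0.8 = 38.66°;  2α = 77.32°
n_0 = (+0.9912, +0.1327)
n_1 = (-0.0913, +0.9958)
n_2 = (-0.8466, +0.5322)
n_3 = (-0.9783, -0.2072)
n_4 = (-0.5469, -0.8372)
n_5 = (+0.2221, -0.9750)
  (0,1): δ = 92.39°  ·
  (0,2): δ = 39.78°  ✓
  (0,3): δ = 4.33°  ✓
  (0,4): δ = 49.22°  ✓
  (0,5): δ = 95.20°  ·
  (1,2): δ = 127.39°  ·
  (1,3): δ = 83.28°  ·
  (1,4): δ = 38.39°  ✓
  (1,5): δ = 7.59°  ✓
  (2,3): δ = 135.89°  ·
  (2,4): δ = 91.00°  ·
  (2,5): δ = 45.02°  ✓
  (3,4): δ = 135.11°  ·
  (3,5): δ = 89.12°  ·
  (4,5): δ = 134.01°  ·
antipodal pairs: 6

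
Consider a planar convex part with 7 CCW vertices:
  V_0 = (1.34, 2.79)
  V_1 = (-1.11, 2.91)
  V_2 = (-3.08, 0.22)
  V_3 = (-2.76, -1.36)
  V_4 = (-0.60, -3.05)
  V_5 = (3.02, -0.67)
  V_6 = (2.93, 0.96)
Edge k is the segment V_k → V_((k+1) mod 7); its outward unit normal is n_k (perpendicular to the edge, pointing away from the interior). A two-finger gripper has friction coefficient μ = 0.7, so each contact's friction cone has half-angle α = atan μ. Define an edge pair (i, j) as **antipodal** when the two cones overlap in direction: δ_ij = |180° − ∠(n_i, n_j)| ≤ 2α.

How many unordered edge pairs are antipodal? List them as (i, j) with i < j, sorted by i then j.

α = atan 0.7 = 34.99°;  2α = 69.98°
n_0 = (+0.0489, +0.9988)
n_1 = (-0.8068, +0.5908)
n_2 = (-0.9801, -0.1985)
n_3 = (-0.6162, -0.7876)
n_4 = (+0.5494, -0.8356)
n_5 = (+0.9985, +0.0551)
n_6 = (+0.7549, +0.6559)
  (0,1): δ = 123.41°  ·
  (0,2): δ = 75.75°  ·
  (0,3): δ = 35.24°  ✓
  (0,4): δ = 36.13°  ✓
  (0,5): δ = 95.96°  ·
  (0,6): δ = 133.79°  ·
  (1,2): δ = 132.33°  ·
  (1,3): δ = 91.82°  ·
  (1,4): δ = 20.46°  ✓
  (1,5): δ = 39.38°  ✓
  (1,6): δ = 77.20°  ·
  (2,3): δ = 139.49°  ·
  (2,4): δ = 68.13°  ✓
  (2,5): δ = 8.29°  ✓
  (2,6): δ = 29.54°  ✓
  (3,4): δ = 108.64°  ·
  (3,5): δ = 48.80°  ✓
  (3,6): δ = 10.97°  ✓
  (4,5): δ = 120.16°  ·
  (4,6): δ = 82.34°  ·
  (5,6): δ = 142.17°  ·
antipodal pairs: 9

count = 9; pairs: (0,3), (0,4), (1,4), (1,5), (2,4), (2,5), (2,6), (3,5), (3,6)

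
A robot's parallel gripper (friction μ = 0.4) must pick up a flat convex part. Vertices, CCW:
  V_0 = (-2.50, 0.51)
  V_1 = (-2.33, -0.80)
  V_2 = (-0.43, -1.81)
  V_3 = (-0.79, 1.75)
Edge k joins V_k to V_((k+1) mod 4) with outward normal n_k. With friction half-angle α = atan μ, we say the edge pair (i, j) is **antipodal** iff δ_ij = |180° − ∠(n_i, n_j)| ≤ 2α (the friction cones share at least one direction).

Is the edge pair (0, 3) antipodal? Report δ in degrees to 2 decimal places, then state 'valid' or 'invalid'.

δ = 118.55°, invalid

α = atan 0.4 = 21.80°;  2α = 43.60°
edge 0: e_0 = (+0.17, -1.31);  n_0 = (-0.9917, -0.1287)
edge 3: e_3 = (-1.71, -1.24);  n_3 = (-0.5870, +0.8096)
∠(n_0, n_3) = 61.45°
δ = |180° − 61.45°| = 118.55°
118.55° > 2α = 43.60°  →  invalid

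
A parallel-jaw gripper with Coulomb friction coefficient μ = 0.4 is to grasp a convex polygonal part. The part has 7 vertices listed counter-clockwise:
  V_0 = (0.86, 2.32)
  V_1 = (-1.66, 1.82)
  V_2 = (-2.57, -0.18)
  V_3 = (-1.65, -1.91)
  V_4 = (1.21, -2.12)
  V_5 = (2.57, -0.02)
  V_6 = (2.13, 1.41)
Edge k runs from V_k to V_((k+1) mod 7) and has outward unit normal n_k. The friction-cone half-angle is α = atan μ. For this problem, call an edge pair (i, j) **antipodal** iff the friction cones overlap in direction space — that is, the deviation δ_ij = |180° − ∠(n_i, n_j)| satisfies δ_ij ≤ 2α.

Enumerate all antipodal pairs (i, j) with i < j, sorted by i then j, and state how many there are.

α = atan 0.4 = 21.80°;  2α = 43.60°
n_0 = (-0.1946, +0.9809)
n_1 = (-0.9102, +0.4141)
n_2 = (-0.8829, -0.4695)
n_3 = (-0.0732, -0.9973)
n_4 = (+0.8394, -0.5436)
n_5 = (+0.9558, +0.2941)
n_6 = (+0.5824, +0.8129)
  (0,1): δ = 125.69°  ·
  (0,2): δ = 73.22°  ·
  (0,3): δ = 15.42°  ✓
  (0,4): δ = 45.85°  ·
  (0,5): δ = 95.88°  ·
  (0,6): δ = 133.15°  ·
  (1,2): δ = 127.53°  ·
  (1,3): δ = 69.73°  ·
  (1,4): δ = 8.46°  ✓
  (1,5): δ = 41.57°  ✓
  (1,6): δ = 78.84°  ·
  (2,3): δ = 122.20°  ·
  (2,4): δ = 60.93°  ·
  (2,5): δ = 10.90°  ✓
  (2,6): δ = 26.37°  ✓
  (3,4): δ = 118.73°  ·
  (3,5): δ = 68.70°  ·
  (3,6): δ = 31.42°  ✓
  (4,5): δ = 129.97°  ·
  (4,6): δ = 92.70°  ·
  (5,6): δ = 142.73°  ·
antipodal pairs: 6

count = 6; pairs: (0,3), (1,4), (1,5), (2,5), (2,6), (3,6)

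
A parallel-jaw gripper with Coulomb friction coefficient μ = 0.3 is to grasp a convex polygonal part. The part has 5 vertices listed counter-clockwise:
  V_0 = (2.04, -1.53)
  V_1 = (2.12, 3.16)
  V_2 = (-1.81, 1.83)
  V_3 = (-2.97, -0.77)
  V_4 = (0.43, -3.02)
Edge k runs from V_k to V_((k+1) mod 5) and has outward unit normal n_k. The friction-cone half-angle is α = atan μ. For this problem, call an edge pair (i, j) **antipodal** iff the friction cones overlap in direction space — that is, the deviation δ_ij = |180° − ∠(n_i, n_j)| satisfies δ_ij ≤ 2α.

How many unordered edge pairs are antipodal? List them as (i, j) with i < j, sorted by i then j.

count = 3; pairs: (0,2), (1,4), (2,4)

α = atan 0.3 = 16.70°;  2α = 33.40°
n_0 = (+0.9999, -0.0171)
n_1 = (-0.3206, +0.9472)
n_2 = (-0.9132, +0.4074)
n_3 = (-0.5519, -0.8339)
n_4 = (+0.6792, -0.7339)
  (0,1): δ = 70.33°  ·
  (0,2): δ = 23.07°  ✓
  (0,3): δ = 57.48°  ·
  (0,4): δ = 133.76°  ·
  (1,2): δ = 132.74°  ·
  (1,3): δ = 52.19°  ·
  (1,4): δ = 24.09°  ✓
  (2,3): δ = 99.45°  ·
  (2,4): δ = 23.17°  ✓
  (3,4): δ = 103.72°  ·
antipodal pairs: 3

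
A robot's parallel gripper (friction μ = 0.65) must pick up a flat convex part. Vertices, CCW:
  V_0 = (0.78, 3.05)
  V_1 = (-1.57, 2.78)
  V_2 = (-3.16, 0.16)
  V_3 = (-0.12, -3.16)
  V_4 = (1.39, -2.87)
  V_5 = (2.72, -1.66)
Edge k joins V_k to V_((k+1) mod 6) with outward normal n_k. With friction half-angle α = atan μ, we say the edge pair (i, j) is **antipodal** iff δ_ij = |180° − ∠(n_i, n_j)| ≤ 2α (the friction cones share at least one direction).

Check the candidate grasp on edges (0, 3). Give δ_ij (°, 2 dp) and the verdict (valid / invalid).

α = atan 0.65 = 33.02°;  2α = 66.05°
edge 0: e_0 = (-2.35, -0.27);  n_0 = (-0.1141, +0.9935)
edge 3: e_3 = (+1.51, +0.29);  n_3 = (+0.1886, -0.9821)
∠(n_0, n_3) = 175.68°
δ = |180° − 175.68°| = 4.32°
4.32° ≤ 2α = 66.05°  →  valid

δ = 4.32°, valid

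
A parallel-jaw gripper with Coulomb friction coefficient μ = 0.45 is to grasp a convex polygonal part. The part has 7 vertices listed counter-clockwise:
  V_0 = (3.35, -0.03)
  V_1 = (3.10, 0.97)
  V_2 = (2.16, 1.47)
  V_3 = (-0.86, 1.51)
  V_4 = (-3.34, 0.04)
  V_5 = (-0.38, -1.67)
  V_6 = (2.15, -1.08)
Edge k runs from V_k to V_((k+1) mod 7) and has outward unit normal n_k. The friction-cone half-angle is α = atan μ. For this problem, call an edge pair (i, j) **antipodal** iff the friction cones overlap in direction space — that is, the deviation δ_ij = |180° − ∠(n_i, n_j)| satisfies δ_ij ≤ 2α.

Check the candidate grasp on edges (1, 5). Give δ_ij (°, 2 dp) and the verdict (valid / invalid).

α = atan 0.45 = 24.23°;  2α = 48.46°
edge 1: e_1 = (-0.94, +0.50);  n_1 = (+0.4696, +0.8829)
edge 5: e_5 = (+2.53, +0.59);  n_5 = (+0.2271, -0.9739)
∠(n_1, n_5) = 138.86°
δ = |180° − 138.86°| = 41.14°
41.14° ≤ 2α = 48.46°  →  valid

δ = 41.14°, valid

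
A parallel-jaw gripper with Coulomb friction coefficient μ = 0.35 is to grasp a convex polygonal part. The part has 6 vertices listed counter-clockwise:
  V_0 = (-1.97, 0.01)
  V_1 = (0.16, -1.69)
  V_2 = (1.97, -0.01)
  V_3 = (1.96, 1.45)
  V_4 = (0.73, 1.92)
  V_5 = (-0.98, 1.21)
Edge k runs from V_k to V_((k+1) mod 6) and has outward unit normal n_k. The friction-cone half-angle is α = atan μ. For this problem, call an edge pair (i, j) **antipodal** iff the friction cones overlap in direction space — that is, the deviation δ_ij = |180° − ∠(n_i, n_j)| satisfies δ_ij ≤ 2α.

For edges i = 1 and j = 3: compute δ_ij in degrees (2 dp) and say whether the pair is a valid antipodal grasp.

α = atan 0.35 = 19.29°;  2α = 38.58°
edge 1: e_1 = (+1.81, +1.68);  n_1 = (+0.6803, -0.7329)
edge 3: e_3 = (-1.23, +0.47);  n_3 = (+0.3569, +0.9341)
∠(n_1, n_3) = 116.22°
δ = |180° − 116.22°| = 63.78°
63.78° > 2α = 38.58°  →  invalid

δ = 63.78°, invalid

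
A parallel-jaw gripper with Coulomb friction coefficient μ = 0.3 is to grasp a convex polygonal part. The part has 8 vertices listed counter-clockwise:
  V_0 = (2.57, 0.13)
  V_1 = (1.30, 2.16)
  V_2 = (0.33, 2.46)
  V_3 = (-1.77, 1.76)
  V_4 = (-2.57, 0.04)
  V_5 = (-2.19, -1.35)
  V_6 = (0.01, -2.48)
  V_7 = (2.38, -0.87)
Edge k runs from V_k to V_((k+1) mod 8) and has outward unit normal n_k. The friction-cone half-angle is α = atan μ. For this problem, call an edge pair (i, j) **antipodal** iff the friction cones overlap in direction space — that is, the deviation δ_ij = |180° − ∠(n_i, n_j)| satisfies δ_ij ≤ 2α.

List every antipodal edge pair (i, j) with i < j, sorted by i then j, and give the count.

α = atan 0.3 = 16.70°;  2α = 33.40°
n_0 = (+0.8478, +0.5304)
n_1 = (+0.2955, +0.9554)
n_2 = (-0.3162, +0.9487)
n_3 = (-0.9067, +0.4217)
n_4 = (-0.9646, -0.2637)
n_5 = (-0.4569, -0.8895)
n_6 = (+0.5619, -0.8272)
n_7 = (+0.9824, -0.1867)
  (0,1): δ = 139.22°  ·
  (0,2): δ = 103.60°  ·
  (0,3): δ = 56.97°  ·
  (0,4): δ = 16.74°  ✓
  (0,5): δ = 30.78°  ✓
  (0,6): δ = 92.16°  ·
  (0,7): δ = 137.21°  ·
  (1,2): δ = 144.38°  ·
  (1,3): δ = 97.76°  ·
  (1,4): δ = 57.52°  ·
  (1,5): δ = 10.00°  ✓
  (1,6): δ = 51.37°  ·
  (1,7): δ = 96.43°  ·
  (2,3): δ = 133.38°  ·
  (2,4): δ = 93.14°  ·
  (2,5): δ = 45.62°  ·
  (2,6): δ = 15.75°  ✓
  (2,7): δ = 60.81°  ·
  (3,4): δ = 139.77°  ·
  (3,5): δ = 92.24°  ·
  (3,6): δ = 30.87°  ✓
  (3,7): δ = 14.19°  ✓
  (4,5): δ = 132.48°  ·
  (4,6): δ = 71.10°  ·
  (4,7): δ = 26.05°  ✓
  (5,6): δ = 118.62°  ·
  (5,7): δ = 73.57°  ·
  (6,7): δ = 134.95°  ·
antipodal pairs: 7

count = 7; pairs: (0,4), (0,5), (1,5), (2,6), (3,6), (3,7), (4,7)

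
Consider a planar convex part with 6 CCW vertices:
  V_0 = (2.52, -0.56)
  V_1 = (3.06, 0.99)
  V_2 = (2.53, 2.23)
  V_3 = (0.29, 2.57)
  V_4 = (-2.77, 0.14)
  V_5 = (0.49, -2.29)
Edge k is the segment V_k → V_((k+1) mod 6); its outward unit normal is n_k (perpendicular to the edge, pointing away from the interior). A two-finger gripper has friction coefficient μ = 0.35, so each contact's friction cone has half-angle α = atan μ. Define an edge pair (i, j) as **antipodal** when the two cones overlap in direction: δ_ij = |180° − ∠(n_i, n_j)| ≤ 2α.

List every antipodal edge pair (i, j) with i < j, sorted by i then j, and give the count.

α = atan 0.35 = 19.29°;  2α = 38.58°
n_0 = (+0.9443, -0.3290)
n_1 = (+0.9195, +0.3930)
n_2 = (+0.1501, +0.9887)
n_3 = (-0.6219, +0.7831)
n_4 = (-0.5976, -0.8018)
n_5 = (+0.6486, -0.7611)
  (0,1): δ = 137.65°  ·
  (0,2): δ = 79.42°  ·
  (0,3): δ = 32.34°  ✓
  (0,4): δ = 72.51°  ·
  (0,5): δ = 149.65°  ·
  (1,2): δ = 121.77°  ·
  (1,3): δ = 74.69°  ·
  (1,4): δ = 30.16°  ✓
  (1,5): δ = 107.30°  ·
  (2,3): δ = 132.92°  ·
  (2,4): δ = 28.07°  ✓
  (2,5): δ = 49.07°  ·
  (3,4): δ = 75.15°  ·
  (3,5): δ = 1.98°  ✓
  (4,5): δ = 102.86°  ·
antipodal pairs: 4

count = 4; pairs: (0,3), (1,4), (2,4), (3,5)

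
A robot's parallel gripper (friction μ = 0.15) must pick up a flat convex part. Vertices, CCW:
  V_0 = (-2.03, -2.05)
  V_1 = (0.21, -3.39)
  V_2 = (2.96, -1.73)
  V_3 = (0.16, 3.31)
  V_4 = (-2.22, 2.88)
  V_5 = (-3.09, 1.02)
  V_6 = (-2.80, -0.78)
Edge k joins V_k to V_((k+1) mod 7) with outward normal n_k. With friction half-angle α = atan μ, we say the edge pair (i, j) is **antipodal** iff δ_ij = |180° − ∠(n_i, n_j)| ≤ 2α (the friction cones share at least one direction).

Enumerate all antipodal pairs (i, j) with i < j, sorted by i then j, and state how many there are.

α = atan 0.15 = 8.53°;  2α = 17.06°
n_0 = (-0.5134, -0.8582)
n_1 = (+0.5168, -0.8561)
n_2 = (+0.8742, +0.4856)
n_3 = (-0.1778, +0.9841)
n_4 = (-0.9058, +0.4237)
n_5 = (-0.9873, -0.1591)
n_6 = (-0.8551, -0.5185)
  (0,1): δ = 117.99°  ·
  (0,2): δ = 30.06°  ·
  (0,3): δ = 41.13°  ·
  (0,4): δ = 95.82°  ·
  (0,5): δ = 130.04°  ·
  (0,6): δ = 152.12°  ·
  (1,2): δ = 92.06°  ·
  (1,3): δ = 20.88°  ·
  (1,4): δ = 33.82°  ·
  (1,5): δ = 68.04°  ·
  (1,6): δ = 90.11°  ·
  (2,3): δ = 108.81°  ·
  (2,4): δ = 54.12°  ·
  (2,5): δ = 19.90°  ·
  (2,6): δ = 2.17°  ✓
  (3,4): δ = 125.31°  ·
  (3,5): δ = 91.09°  ·
  (3,6): δ = 69.01°  ·
  (4,5): δ = 145.78°  ·
  (4,6): δ = 123.70°  ·
  (5,6): δ = 157.92°  ·
antipodal pairs: 1

count = 1; pairs: (2,6)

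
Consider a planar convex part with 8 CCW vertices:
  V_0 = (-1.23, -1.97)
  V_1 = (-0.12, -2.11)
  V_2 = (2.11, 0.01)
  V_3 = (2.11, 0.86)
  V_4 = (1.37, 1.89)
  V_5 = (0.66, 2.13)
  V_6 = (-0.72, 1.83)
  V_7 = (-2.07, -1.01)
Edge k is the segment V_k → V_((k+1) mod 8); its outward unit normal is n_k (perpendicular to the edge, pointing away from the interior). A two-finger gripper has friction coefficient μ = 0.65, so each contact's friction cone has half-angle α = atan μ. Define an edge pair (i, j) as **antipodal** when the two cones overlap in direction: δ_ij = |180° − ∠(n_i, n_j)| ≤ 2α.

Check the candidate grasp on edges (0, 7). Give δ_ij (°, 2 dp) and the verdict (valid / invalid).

α = atan 0.65 = 33.02°;  2α = 66.05°
edge 0: e_0 = (+1.11, -0.14);  n_0 = (-0.1251, -0.9921)
edge 7: e_7 = (+0.84, -0.96);  n_7 = (-0.7526, -0.6585)
∠(n_0, n_7) = 41.63°
δ = |180° − 41.63°| = 138.37°
138.37° > 2α = 66.05°  →  invalid

δ = 138.37°, invalid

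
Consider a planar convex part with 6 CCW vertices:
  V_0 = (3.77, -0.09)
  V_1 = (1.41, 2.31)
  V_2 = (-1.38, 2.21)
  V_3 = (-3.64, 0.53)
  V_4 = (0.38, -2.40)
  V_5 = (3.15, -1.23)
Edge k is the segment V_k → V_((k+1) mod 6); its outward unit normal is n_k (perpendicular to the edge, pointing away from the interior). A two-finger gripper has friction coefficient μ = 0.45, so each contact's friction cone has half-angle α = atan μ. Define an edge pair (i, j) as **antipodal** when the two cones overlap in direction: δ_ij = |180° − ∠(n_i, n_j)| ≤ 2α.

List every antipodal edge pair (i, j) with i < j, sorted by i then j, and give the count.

α = atan 0.45 = 24.23°;  2α = 48.46°
n_0 = (+0.7130, +0.7011)
n_1 = (-0.0358, +0.9994)
n_2 = (-0.5966, +0.8025)
n_3 = (-0.5890, -0.8081)
n_4 = (+0.3891, -0.9212)
n_5 = (+0.8785, -0.4778)
  (0,1): δ = 132.47°  ·
  (0,2): δ = 97.89°  ·
  (0,3): δ = 9.39°  ✓
  (0,4): δ = 68.38°  ·
  (0,5): δ = 106.94°  ·
  (1,2): δ = 145.43°  ·
  (1,3): δ = 38.14°  ✓
  (1,4): δ = 20.85°  ✓
  (1,5): δ = 59.41°  ·
  (2,3): δ = 72.71°  ·
  (2,4): δ = 13.73°  ✓
  (2,5): δ = 24.83°  ✓
  (3,4): δ = 121.01°  ·
  (3,5): δ = 82.45°  ·
  (4,5): δ = 141.44°  ·
antipodal pairs: 5

count = 5; pairs: (0,3), (1,3), (1,4), (2,4), (2,5)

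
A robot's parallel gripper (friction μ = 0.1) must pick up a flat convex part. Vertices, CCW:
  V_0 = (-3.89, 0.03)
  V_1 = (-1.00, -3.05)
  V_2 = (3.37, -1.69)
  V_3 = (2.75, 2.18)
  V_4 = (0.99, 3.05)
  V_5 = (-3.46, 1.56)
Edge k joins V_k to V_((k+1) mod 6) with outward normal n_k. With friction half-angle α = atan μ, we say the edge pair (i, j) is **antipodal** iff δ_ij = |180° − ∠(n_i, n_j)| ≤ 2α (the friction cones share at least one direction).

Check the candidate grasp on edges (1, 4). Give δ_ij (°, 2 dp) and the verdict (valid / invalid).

α = atan 0.1 = 5.71°;  2α = 11.42°
edge 1: e_1 = (+4.37, +1.36);  n_1 = (+0.2972, -0.9548)
edge 4: e_4 = (-4.45, -1.49);  n_4 = (-0.3175, +0.9483)
∠(n_1, n_4) = 178.77°
δ = |180° − 178.77°| = 1.23°
1.23° ≤ 2α = 11.42°  →  valid

δ = 1.23°, valid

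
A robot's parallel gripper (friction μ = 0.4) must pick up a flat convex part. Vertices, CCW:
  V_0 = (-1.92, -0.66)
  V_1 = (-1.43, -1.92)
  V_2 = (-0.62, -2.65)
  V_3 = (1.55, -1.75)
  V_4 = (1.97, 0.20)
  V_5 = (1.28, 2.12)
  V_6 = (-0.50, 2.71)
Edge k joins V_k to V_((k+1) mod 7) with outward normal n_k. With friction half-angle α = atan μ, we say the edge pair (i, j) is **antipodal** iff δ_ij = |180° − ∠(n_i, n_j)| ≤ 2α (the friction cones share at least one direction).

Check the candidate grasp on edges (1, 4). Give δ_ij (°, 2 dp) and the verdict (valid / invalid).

α = atan 0.4 = 21.80°;  2α = 43.60°
edge 1: e_1 = (+0.81, -0.73);  n_1 = (-0.6695, -0.7428)
edge 4: e_4 = (-0.69, +1.92);  n_4 = (+0.9411, +0.3382)
∠(n_1, n_4) = 151.79°
δ = |180° − 151.79°| = 28.21°
28.21° ≤ 2α = 43.60°  →  valid

δ = 28.21°, valid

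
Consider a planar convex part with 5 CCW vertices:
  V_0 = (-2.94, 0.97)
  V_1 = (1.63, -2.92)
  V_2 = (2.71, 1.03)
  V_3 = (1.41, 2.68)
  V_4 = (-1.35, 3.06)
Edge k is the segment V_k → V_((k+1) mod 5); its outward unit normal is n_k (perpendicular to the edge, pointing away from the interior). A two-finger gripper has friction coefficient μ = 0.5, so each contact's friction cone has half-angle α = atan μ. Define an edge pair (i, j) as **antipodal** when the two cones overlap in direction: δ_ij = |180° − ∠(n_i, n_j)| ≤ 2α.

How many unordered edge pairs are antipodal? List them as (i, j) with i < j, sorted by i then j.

count = 3; pairs: (0,2), (0,3), (1,4)

α = atan 0.5 = 26.57°;  2α = 53.13°
n_0 = (-0.6482, -0.7615)
n_1 = (+0.9646, -0.2637)
n_2 = (+0.7855, +0.6189)
n_3 = (+0.1364, +0.9907)
n_4 = (-0.7959, +0.6055)
  (0,1): δ = 64.89°  ·
  (0,2): δ = 11.36°  ✓
  (0,3): δ = 32.57°  ✓
  (0,4): δ = 93.14°  ·
  (1,2): δ = 126.47°  ·
  (1,3): δ = 82.55°  ·
  (1,4): δ = 21.97°  ✓
  (2,3): δ = 136.07°  ·
  (2,4): δ = 75.50°  ·
  (3,4): δ = 119.42°  ·
antipodal pairs: 3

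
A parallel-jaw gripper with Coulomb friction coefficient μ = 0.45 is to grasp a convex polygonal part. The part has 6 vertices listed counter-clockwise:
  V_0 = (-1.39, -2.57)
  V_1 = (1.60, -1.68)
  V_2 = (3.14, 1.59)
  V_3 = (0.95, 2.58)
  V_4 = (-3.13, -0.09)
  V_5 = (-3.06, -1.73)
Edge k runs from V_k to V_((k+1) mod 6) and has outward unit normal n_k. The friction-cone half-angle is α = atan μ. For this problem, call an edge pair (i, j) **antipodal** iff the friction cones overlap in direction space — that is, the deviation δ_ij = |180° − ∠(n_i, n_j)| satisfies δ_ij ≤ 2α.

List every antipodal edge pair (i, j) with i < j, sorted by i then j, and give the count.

count = 5; pairs: (0,2), (0,3), (1,3), (1,4), (2,5)

α = atan 0.45 = 24.23°;  2α = 48.46°
n_0 = (+0.2853, -0.9584)
n_1 = (+0.9047, -0.4261)
n_2 = (+0.4119, +0.9112)
n_3 = (-0.5476, +0.8368)
n_4 = (-0.9991, -0.0426)
n_5 = (-0.4494, -0.8934)
  (0,1): δ = 131.79°  ·
  (0,2): δ = 40.90°  ✓
  (0,3): δ = 16.63°  ✓
  (0,4): δ = 75.87°  ·
  (0,5): δ = 136.72°  ·
  (1,2): δ = 89.11°  ·
  (1,3): δ = 31.58°  ✓
  (1,4): δ = 27.66°  ✓
  (1,5): δ = 88.52°  ·
  (2,3): δ = 122.47°  ·
  (2,4): δ = 63.23°  ·
  (2,5): δ = 2.38°  ✓
  (3,4): δ = 120.76°  ·
  (3,5): δ = 59.90°  ·
  (4,5): δ = 119.15°  ·
antipodal pairs: 5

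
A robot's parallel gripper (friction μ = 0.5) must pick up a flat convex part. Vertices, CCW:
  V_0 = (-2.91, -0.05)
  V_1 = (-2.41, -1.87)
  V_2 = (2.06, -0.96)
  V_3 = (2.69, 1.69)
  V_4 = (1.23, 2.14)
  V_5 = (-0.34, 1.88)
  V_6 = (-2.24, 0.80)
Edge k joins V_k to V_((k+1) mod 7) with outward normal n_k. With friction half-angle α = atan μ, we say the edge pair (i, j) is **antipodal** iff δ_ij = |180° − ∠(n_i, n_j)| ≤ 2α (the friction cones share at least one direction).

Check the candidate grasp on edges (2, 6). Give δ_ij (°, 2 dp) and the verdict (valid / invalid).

δ = 24.87°, valid

α = atan 0.5 = 26.57°;  2α = 53.13°
edge 2: e_2 = (+0.63, +2.65);  n_2 = (+0.9729, -0.2313)
edge 6: e_6 = (-0.67, -0.85);  n_6 = (-0.7854, +0.6190)
∠(n_2, n_6) = 155.13°
δ = |180° − 155.13°| = 24.87°
24.87° ≤ 2α = 53.13°  →  valid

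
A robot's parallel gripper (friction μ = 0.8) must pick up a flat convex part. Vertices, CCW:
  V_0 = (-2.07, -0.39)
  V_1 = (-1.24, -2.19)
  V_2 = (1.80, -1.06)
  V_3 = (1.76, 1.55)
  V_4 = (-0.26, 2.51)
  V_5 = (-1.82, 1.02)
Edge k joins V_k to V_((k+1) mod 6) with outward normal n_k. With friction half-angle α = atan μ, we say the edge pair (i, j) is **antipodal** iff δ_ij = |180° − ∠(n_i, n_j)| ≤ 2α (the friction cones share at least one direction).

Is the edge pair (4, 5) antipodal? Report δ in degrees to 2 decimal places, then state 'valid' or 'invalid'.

δ = 143.74°, invalid

α = atan 0.8 = 38.66°;  2α = 77.32°
edge 4: e_4 = (-1.56, -1.49);  n_4 = (-0.6907, +0.7231)
edge 5: e_5 = (-0.25, -1.41);  n_5 = (-0.9846, +0.1746)
∠(n_4, n_5) = 36.26°
δ = |180° − 36.26°| = 143.74°
143.74° > 2α = 77.32°  →  invalid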